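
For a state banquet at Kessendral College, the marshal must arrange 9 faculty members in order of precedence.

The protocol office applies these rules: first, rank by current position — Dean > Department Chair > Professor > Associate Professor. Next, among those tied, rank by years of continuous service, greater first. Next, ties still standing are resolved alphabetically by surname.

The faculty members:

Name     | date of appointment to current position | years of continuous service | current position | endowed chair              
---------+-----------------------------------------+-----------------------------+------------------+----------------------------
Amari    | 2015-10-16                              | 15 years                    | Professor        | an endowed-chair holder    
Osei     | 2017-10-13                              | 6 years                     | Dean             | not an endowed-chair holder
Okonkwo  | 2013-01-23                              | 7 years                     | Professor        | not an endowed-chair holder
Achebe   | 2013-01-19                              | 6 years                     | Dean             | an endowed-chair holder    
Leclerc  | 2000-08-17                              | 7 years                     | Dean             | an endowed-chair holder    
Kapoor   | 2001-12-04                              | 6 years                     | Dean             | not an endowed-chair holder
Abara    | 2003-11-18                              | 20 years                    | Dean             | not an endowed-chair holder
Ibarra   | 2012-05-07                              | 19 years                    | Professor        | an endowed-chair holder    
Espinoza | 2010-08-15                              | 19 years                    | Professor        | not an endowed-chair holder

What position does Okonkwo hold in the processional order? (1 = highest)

9

By current position: Abara, Leclerc, Achebe, Kapoor and Osei (Dean); then Espinoza, Ibarra, Amari and Okonkwo (Professor).
Among Abara, Leclerc, Achebe, Kapoor and Osei, by years of continuous service (higher first): Abara (20 years) before Leclerc (7 years) before Achebe, Kapoor and Osei (6 years).
Among Achebe, Kapoor and Osei, alphabetically by surname: Achebe before Kapoor before Osei.
Among Espinoza, Ibarra, Amari and Okonkwo, by years of continuous service (higher first): Espinoza and Ibarra (19 years) before Amari (15 years) before Okonkwo (7 years).
Among Espinoza and Ibarra, alphabetically by surname: Espinoza before Ibarra.
Order: Abara, Leclerc, Achebe, Kapoor, Osei, Espinoza, Ibarra, Amari, Okonkwo. So position 9.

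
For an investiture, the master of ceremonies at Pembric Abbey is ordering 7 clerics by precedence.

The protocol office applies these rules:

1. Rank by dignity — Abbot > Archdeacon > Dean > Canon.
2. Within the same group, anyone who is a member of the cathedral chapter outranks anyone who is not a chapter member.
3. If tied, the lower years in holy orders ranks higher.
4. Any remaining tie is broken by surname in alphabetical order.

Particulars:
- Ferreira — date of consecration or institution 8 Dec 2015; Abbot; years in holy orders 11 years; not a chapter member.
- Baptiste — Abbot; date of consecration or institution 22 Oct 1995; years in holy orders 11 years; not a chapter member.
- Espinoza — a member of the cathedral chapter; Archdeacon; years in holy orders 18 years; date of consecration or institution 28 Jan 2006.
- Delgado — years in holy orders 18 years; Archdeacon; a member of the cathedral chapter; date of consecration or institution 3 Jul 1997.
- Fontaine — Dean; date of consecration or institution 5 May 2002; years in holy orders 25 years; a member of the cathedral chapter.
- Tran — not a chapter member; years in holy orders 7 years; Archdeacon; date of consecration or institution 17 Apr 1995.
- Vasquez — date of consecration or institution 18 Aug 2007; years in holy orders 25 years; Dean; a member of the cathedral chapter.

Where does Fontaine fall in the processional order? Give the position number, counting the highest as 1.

6

By dignity: Baptiste and Ferreira (Abbot); then Delgado, Espinoza and Tran (Archdeacon); then Fontaine and Vasquez (Dean).
Baptiste and Ferreira are each not a chapter member, so the next rule applies.
Baptiste and Ferreira both have years in holy orders 11 years, so the next rule applies.
Among Baptiste and Ferreira, alphabetically by surname: Baptiste before Ferreira.
Among Delgado, Espinoza and Tran, a member of the cathedral chapter before not a chapter member: Delgado and Espinoza (a member of the cathedral chapter) before Tran (not a chapter member).
Delgado and Espinoza both have years in holy orders 18 years, so the next rule applies.
Among Delgado and Espinoza, alphabetically by surname: Delgado before Espinoza.
Fontaine and Vasquez are each a member of the cathedral chapter, so the next rule applies.
Fontaine and Vasquez both have years in holy orders 25 years, so the next rule applies.
Among Fontaine and Vasquez, alphabetically by surname: Fontaine before Vasquez.
Order: Baptiste, Ferreira, Delgado, Espinoza, Tran, Fontaine, Vasquez. So position 6.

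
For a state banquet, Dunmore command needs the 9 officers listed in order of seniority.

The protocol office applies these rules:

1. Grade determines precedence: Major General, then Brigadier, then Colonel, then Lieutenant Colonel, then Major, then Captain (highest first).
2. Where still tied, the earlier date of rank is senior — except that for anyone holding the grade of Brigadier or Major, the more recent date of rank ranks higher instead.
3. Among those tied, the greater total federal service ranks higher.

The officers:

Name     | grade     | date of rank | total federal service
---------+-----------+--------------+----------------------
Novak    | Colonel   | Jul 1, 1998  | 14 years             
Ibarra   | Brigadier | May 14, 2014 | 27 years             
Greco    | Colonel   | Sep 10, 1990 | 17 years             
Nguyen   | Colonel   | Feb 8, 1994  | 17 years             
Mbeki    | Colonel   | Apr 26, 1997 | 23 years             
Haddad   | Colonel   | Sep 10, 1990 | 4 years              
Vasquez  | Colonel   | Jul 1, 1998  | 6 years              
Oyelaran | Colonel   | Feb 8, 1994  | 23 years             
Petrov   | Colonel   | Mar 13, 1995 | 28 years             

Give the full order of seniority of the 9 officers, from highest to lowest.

By grade: Ibarra (Brigadier); then Greco, Haddad, Oyelaran, Nguyen, Petrov, Mbeki, Novak and Vasquez (Colonel).
Among Greco, Haddad, Oyelaran, Nguyen, Petrov, Mbeki, Novak and Vasquez, by date of rank (earlier first): Greco and Haddad (Sep 10, 1990) before Oyelaran and Nguyen (Feb 8, 1994) before Petrov (Mar 13, 1995) before Mbeki (Apr 26, 1997) before Novak and Vasquez (Jul 1, 1998).
Among Greco and Haddad, by total federal service (higher first): Greco (17 years) before Haddad (4 years).
Among Oyelaran and Nguyen, by total federal service (higher first): Oyelaran (23 years) before Nguyen (17 years).
Among Novak and Vasquez, by total federal service (higher first): Novak (14 years) before Vasquez (6 years).
Full order: Ibarra, Greco, Haddad, Oyelaran, Nguyen, Petrov, Mbeki, Novak, Vasquez.

Ibarra, Greco, Haddad, Oyelaran, Nguyen, Petrov, Mbeki, Novak, Vasquez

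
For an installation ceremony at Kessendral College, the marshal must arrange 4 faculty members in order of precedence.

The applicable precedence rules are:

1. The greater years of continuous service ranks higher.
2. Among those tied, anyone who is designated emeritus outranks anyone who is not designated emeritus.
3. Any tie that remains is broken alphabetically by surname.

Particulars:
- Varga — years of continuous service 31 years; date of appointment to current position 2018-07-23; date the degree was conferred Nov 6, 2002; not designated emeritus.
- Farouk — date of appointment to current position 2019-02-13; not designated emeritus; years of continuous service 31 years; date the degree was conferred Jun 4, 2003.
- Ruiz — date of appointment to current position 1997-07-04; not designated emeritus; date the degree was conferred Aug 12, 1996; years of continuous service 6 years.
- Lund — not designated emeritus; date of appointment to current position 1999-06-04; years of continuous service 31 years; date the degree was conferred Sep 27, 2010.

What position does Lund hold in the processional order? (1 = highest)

2

By years of continuous service (higher first): Farouk, Lund and Varga (each 31 years); then Ruiz (6 years).
Farouk, Lund and Varga are each not designated emeritus, so the next rule applies.
Among Farouk, Lund and Varga, alphabetically by surname: Farouk before Lund before Varga.
Order: Farouk, Lund, Varga, Ruiz. So position 2.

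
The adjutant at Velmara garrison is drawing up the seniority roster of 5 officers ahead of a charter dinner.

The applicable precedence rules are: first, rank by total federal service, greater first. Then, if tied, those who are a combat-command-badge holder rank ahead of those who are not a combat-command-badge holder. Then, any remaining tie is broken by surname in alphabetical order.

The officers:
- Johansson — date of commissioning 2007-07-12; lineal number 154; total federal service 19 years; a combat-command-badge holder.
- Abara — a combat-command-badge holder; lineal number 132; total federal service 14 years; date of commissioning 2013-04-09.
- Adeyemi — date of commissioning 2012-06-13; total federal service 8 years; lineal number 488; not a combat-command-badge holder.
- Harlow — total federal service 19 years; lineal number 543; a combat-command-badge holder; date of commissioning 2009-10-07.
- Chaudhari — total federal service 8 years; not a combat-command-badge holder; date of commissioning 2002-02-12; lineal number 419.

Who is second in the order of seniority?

Johansson

By total federal service (higher first): Harlow and Johansson (both 19 years); then Abara (14 years); then Adeyemi and Chaudhari (both 8 years).
Harlow and Johansson are each a combat-command-badge holder, so the next rule applies.
Among Harlow and Johansson, alphabetically by surname: Harlow before Johansson.
Adeyemi and Chaudhari are each not a combat-command-badge holder, so the next rule applies.
Among Adeyemi and Chaudhari, alphabetically by surname: Adeyemi before Chaudhari.
Order: Harlow, Johansson, Abara, Adeyemi, Chaudhari.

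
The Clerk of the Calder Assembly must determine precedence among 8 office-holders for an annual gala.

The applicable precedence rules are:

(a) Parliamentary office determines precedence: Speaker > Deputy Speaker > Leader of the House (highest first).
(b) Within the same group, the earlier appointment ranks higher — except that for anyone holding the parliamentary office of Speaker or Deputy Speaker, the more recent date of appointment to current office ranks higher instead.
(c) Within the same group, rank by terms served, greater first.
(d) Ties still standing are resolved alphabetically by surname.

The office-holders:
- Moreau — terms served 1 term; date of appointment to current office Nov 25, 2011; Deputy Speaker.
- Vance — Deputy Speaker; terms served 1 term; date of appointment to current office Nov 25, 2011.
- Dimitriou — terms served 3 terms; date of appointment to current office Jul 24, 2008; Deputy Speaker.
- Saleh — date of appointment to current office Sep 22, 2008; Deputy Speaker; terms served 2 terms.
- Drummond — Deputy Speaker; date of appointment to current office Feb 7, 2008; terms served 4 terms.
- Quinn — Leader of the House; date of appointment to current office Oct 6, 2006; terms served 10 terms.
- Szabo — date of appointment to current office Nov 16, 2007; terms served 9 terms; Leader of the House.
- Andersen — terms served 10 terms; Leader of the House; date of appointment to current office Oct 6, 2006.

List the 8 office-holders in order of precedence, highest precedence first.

Moreau, Vance, Saleh, Dimitriou, Drummond, Andersen, Quinn, Szabo

By parliamentary office: Moreau, Vance, Saleh, Dimitriou and Drummond (Deputy Speaker); then Andersen, Quinn and Szabo (Leader of the House).
Among Moreau, Vance, Saleh, Dimitriou and Drummond, by date of appointment to current office (later first) (reversed rule for this group): Moreau and Vance (Nov 25, 2011) before Saleh (Sep 22, 2008) before Dimitriou (Jul 24, 2008) before Drummond (Feb 7, 2008).
Moreau and Vance both have terms served 1 term, so the next rule applies.
Among Moreau and Vance, alphabetically by surname: Moreau before Vance.
Among Andersen, Quinn and Szabo, by date of appointment to current office (earlier first): Andersen and Quinn (Oct 6, 2006) before Szabo (Nov 16, 2007).
Andersen and Quinn both have terms served 10 terms, so the next rule applies.
Among Andersen and Quinn, alphabetically by surname: Andersen before Quinn.
Full order: Moreau, Vance, Saleh, Dimitriou, Drummond, Andersen, Quinn, Szabo.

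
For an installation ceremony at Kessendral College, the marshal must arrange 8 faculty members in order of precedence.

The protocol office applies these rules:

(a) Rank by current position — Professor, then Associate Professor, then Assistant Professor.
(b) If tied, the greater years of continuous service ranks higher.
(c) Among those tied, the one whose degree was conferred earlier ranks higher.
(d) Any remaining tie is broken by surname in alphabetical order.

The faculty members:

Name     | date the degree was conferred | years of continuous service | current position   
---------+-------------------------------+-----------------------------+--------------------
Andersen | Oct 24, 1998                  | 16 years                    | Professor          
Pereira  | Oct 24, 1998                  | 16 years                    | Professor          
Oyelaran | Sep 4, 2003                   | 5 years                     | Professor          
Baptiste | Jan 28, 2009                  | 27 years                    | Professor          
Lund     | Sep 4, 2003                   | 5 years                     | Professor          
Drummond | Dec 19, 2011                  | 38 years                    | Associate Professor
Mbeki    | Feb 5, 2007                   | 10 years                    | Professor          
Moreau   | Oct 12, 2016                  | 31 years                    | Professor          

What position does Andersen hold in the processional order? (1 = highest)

3

By current position: Moreau, Baptiste, Andersen, Pereira, Mbeki, Lund and Oyelaran (Professor); then Drummond (Associate Professor).
Among Moreau, Baptiste, Andersen, Pereira, Mbeki, Lund and Oyelaran, by years of continuous service (higher first): Moreau (31 years) before Baptiste (27 years) before Andersen and Pereira (16 years) before Mbeki (10 years) before Lund and Oyelaran (5 years).
Andersen and Pereira both have date the degree was conferred Oct 24, 1998, so the next rule applies.
Among Andersen and Pereira, alphabetically by surname: Andersen before Pereira.
Lund and Oyelaran both have date the degree was conferred Sep 4, 2003, so the next rule applies.
Among Lund and Oyelaran, alphabetically by surname: Lund before Oyelaran.
Order: Moreau, Baptiste, Andersen, Pereira, Mbeki, Lund, Oyelaran, Drummond. So position 3.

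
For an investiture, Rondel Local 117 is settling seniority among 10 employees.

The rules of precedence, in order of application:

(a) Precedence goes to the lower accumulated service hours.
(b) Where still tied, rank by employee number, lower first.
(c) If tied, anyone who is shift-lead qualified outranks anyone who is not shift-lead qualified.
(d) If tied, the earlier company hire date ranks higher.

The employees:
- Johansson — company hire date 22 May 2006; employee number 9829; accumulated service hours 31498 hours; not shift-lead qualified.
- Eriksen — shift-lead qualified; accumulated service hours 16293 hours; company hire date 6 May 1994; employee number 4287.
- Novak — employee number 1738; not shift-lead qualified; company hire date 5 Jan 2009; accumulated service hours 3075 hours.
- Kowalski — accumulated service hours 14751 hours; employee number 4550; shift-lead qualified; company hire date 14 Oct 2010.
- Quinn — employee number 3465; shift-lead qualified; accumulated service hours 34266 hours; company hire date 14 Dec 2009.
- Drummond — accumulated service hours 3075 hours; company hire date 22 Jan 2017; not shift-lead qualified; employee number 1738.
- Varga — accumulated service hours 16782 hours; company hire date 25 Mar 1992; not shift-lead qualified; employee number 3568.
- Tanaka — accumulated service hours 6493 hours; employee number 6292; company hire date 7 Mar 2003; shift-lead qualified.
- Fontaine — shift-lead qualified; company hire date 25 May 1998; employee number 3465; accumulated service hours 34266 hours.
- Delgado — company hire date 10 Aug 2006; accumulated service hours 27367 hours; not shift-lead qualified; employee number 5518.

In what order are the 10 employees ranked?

Novak, Drummond, Tanaka, Kowalski, Eriksen, Varga, Delgado, Johansson, Fontaine, Quinn

By accumulated service hours (lower first): Novak and Drummond (both 3075 hours); then Tanaka (6493 hours); then Kowalski (14751 hours); then Eriksen (16293 hours); then Varga (16782 hours); then Delgado (27367 hours); then Johansson (31498 hours); then Fontaine and Quinn (both 34266 hours).
Novak and Drummond both have employee number 1738, so the next rule applies.
Novak and Drummond are each not shift-lead qualified, so the next rule applies.
Among Novak and Drummond, by company hire date (earlier first): Novak (5 Jan 2009) before Drummond (22 Jan 2017).
Fontaine and Quinn both have employee number 3465, so the next rule applies.
Fontaine and Quinn are each shift-lead qualified, so the next rule applies.
Among Fontaine and Quinn, by company hire date (earlier first): Fontaine (25 May 1998) before Quinn (14 Dec 2009).
Full order: Novak, Drummond, Tanaka, Kowalski, Eriksen, Varga, Delgado, Johansson, Fontaine, Quinn.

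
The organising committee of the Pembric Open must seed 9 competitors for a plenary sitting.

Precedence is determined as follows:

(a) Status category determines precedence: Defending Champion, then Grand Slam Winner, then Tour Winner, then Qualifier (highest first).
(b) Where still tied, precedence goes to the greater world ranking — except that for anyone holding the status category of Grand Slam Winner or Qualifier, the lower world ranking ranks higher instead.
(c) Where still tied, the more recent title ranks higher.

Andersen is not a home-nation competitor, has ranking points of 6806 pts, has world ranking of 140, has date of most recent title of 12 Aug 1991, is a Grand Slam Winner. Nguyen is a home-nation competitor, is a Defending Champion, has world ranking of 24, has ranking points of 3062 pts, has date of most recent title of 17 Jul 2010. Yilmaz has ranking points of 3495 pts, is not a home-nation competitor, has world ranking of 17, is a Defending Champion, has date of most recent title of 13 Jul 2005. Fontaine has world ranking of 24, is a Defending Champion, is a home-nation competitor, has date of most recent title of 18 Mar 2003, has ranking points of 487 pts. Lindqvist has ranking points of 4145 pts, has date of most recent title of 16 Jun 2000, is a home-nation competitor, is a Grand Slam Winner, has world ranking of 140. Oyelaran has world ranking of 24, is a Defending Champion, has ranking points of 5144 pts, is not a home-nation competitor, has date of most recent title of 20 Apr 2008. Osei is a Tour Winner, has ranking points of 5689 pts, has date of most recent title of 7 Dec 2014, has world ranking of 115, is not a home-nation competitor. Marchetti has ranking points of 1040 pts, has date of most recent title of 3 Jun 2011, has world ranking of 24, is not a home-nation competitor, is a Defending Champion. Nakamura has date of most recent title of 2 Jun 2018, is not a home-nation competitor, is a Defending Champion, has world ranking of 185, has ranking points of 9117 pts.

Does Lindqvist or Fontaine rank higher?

By status category: Nakamura, Marchetti, Nguyen, Oyelaran, Fontaine and Yilmaz (Defending Champion); then Lindqvist and Andersen (Grand Slam Winner); then Osei (Tour Winner).
Among Nakamura, Marchetti, Nguyen, Oyelaran, Fontaine and Yilmaz, by world ranking (higher first): Nakamura (185) before Marchetti, Nguyen, Oyelaran and Fontaine (24) before Yilmaz (17).
Among Marchetti, Nguyen, Oyelaran and Fontaine, by date of most recent title (later first): Marchetti (3 Jun 2011) before Nguyen (17 Jul 2010) before Oyelaran (20 Apr 2008) before Fontaine (18 Mar 2003).
Lindqvist and Andersen both have world ranking 140, so the next rule applies.
Among Lindqvist and Andersen, by date of most recent title (later first): Lindqvist (16 Jun 2000) before Andersen (12 Aug 1991).
So Fontaine takes precedence.

Fontaine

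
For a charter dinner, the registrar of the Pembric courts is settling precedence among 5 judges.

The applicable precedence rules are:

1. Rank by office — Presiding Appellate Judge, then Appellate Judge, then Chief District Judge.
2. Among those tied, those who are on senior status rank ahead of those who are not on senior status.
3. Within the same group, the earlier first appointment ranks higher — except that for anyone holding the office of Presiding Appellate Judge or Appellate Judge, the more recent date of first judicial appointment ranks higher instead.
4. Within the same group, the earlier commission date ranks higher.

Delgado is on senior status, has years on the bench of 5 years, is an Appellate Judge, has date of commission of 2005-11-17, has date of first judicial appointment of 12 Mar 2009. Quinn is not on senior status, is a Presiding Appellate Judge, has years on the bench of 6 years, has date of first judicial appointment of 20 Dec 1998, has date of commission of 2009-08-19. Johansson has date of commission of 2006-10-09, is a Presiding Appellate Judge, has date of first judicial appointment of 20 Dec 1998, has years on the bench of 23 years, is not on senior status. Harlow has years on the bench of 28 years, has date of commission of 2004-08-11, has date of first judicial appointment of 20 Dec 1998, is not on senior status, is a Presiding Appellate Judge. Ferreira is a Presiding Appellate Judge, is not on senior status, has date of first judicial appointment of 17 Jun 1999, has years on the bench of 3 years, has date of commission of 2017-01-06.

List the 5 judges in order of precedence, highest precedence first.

By office: Ferreira, Harlow, Johansson and Quinn (Presiding Appellate Judge); then Delgado (Appellate Judge).
Ferreira, Harlow, Johansson and Quinn are each not on senior status, so the next rule applies.
Among Ferreira, Harlow, Johansson and Quinn, by date of first judicial appointment (later first) (reversed rule for this group): Ferreira (17 Jun 1999) before Harlow, Johansson and Quinn (20 Dec 1998).
Among Harlow, Johansson and Quinn, by date of commission (earlier first): Harlow (2004-08-11) before Johansson (2006-10-09) before Quinn (2009-08-19).
Full order: Ferreira, Harlow, Johansson, Quinn, Delgado.

Ferreira, Harlow, Johansson, Quinn, Delgado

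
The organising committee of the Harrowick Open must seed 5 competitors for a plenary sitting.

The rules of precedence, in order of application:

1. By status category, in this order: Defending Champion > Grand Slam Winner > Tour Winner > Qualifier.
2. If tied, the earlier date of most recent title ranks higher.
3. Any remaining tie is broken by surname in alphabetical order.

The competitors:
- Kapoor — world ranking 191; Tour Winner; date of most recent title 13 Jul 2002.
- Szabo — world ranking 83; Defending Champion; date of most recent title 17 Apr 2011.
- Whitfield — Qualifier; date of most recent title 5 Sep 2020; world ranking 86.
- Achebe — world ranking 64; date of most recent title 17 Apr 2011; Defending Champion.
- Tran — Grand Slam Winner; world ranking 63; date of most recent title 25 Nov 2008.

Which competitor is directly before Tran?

Szabo

By status category: Achebe and Szabo (Defending Champion); then Tran (Grand Slam Winner); then Kapoor (Tour Winner); then Whitfield (Qualifier).
Achebe and Szabo both have date of most recent title 17 Apr 2011, so the next rule applies.
Among Achebe and Szabo, alphabetically by surname: Achebe before Szabo.
Order: Achebe, Szabo, Tran, Kapoor, Whitfield.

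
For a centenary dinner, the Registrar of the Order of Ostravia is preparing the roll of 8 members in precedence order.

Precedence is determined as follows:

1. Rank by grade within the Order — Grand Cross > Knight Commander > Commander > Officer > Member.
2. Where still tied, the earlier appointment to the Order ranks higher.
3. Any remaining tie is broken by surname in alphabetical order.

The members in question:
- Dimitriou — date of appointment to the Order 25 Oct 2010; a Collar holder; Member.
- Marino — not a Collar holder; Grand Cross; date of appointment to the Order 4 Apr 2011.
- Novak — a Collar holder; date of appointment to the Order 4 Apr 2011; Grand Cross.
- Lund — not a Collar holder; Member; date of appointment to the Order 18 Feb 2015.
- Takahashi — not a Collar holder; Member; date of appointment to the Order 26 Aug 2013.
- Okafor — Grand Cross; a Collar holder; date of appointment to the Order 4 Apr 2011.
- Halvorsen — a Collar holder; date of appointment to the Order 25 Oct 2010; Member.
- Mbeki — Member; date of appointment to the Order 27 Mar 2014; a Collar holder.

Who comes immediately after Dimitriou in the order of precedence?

By grade within the Order: Marino, Novak and Okafor (Grand Cross); then Dimitriou, Halvorsen, Takahashi, Mbeki and Lund (Member).
Marino, Novak and Okafor all have date of appointment to the Order 4 Apr 2011, so the next rule applies.
Among Marino, Novak and Okafor, alphabetically by surname: Marino before Novak before Okafor.
Among Dimitriou, Halvorsen, Takahashi, Mbeki and Lund, by date of appointment to the Order (earlier first): Dimitriou and Halvorsen (25 Oct 2010) before Takahashi (26 Aug 2013) before Mbeki (27 Mar 2014) before Lund (18 Feb 2015).
Among Dimitriou and Halvorsen, alphabetically by surname: Dimitriou before Halvorsen.
Order: Marino, Novak, Okafor, Dimitriou, Halvorsen, Takahashi, Mbeki, Lund.

Halvorsen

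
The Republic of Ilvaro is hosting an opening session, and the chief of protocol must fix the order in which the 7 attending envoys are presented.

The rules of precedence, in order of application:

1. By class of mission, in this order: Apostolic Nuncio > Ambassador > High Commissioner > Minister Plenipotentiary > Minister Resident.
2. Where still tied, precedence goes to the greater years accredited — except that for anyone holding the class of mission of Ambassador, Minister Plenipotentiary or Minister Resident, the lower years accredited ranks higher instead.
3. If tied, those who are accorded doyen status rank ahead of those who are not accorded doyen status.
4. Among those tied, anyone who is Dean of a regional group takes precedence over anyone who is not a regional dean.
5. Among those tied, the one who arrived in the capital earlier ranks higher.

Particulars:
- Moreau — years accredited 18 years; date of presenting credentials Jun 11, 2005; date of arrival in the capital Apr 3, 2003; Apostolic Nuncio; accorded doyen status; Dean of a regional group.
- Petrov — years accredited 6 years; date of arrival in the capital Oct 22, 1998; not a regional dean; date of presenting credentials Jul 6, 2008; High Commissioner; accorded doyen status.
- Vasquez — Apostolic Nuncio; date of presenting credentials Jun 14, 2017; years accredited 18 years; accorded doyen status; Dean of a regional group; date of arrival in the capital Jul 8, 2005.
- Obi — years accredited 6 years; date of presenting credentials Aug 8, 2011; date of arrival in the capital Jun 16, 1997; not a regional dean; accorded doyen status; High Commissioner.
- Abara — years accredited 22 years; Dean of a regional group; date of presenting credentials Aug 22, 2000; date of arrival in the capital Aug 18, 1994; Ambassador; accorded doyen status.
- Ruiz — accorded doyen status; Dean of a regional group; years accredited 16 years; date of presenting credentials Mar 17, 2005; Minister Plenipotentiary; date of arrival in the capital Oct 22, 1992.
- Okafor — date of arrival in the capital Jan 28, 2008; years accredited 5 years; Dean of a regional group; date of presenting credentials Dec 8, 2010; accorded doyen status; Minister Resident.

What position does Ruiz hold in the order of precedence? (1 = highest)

By class of mission: Moreau and Vasquez (Apostolic Nuncio); then Abara (Ambassador); then Obi and Petrov (High Commissioner); then Ruiz (Minister Plenipotentiary); then Okafor (Minister Resident).
Moreau and Vasquez both have years accredited 18 years, so the next rule applies.
Moreau and Vasquez are each accorded doyen status, so the next rule applies.
Moreau and Vasquez are each Dean of a regional group, so the next rule applies.
Among Moreau and Vasquez, by date of arrival in the capital (earlier first): Moreau (Apr 3, 2003) before Vasquez (Jul 8, 2005).
Obi and Petrov both have years accredited 6 years, so the next rule applies.
Obi and Petrov are each accorded doyen status, so the next rule applies.
Obi and Petrov are each not a regional dean, so the next rule applies.
Among Obi and Petrov, by date of arrival in the capital (earlier first): Obi (Jun 16, 1997) before Petrov (Oct 22, 1998).
Order: Moreau, Vasquez, Abara, Obi, Petrov, Ruiz, Okafor. So position 6.

6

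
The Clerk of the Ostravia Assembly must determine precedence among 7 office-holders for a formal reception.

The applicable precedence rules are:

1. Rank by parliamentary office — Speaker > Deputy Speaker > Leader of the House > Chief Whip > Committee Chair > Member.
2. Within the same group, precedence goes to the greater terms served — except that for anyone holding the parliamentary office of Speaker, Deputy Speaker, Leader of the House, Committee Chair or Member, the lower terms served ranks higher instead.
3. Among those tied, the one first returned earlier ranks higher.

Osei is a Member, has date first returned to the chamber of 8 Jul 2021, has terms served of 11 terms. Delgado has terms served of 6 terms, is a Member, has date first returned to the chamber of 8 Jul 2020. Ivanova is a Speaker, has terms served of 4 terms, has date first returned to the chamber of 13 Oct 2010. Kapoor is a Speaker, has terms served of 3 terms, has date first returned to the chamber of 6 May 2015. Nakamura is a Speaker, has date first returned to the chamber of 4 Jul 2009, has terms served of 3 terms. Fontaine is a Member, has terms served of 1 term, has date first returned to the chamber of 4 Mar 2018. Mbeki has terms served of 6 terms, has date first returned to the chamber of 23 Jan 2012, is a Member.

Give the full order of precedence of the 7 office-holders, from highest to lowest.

By parliamentary office: Nakamura, Kapoor and Ivanova (Speaker); then Fontaine, Mbeki, Delgado and Osei (Member).
Among Nakamura, Kapoor and Ivanova, by terms served (lower first) (reversed rule for this group): Nakamura and Kapoor (3 terms) before Ivanova (4 terms).
Among Nakamura and Kapoor, by date first returned to the chamber (earlier first): Nakamura (4 Jul 2009) before Kapoor (6 May 2015).
Among Fontaine, Mbeki, Delgado and Osei, by terms served (lower first) (reversed rule for this group): Fontaine (1 term) before Mbeki and Delgado (6 terms) before Osei (11 terms).
Among Mbeki and Delgado, by date first returned to the chamber (earlier first): Mbeki (23 Jan 2012) before Delgado (8 Jul 2020).
Full order: Nakamura, Kapoor, Ivanova, Fontaine, Mbeki, Delgado, Osei.

Nakamura, Kapoor, Ivanova, Fontaine, Mbeki, Delgado, Osei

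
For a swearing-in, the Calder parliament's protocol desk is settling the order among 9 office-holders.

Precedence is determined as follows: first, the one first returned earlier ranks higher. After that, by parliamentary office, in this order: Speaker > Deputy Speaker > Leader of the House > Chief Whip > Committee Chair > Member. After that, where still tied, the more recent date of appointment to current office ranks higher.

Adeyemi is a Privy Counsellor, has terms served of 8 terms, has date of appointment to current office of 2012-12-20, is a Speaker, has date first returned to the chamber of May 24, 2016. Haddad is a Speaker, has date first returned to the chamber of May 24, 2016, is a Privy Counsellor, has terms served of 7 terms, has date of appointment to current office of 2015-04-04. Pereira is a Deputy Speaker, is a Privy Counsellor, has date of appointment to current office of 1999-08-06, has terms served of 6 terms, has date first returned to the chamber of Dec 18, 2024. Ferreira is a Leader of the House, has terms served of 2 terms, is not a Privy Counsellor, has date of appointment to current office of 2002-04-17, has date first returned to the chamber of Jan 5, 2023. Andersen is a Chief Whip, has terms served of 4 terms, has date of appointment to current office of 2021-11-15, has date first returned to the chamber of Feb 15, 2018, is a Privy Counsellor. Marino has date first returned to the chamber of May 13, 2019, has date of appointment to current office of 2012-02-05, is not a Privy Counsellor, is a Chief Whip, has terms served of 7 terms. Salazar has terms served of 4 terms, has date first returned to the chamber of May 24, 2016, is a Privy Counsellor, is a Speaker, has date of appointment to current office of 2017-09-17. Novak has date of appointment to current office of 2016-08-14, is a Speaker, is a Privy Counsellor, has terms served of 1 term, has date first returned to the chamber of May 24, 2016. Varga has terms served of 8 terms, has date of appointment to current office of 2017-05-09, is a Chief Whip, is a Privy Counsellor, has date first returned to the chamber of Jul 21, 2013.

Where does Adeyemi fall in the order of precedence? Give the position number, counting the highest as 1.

5

By date first returned to the chamber (earlier first): Varga (Jul 21, 2013); then Salazar, Novak, Haddad and Adeyemi (each May 24, 2016); then Andersen (Feb 15, 2018); then Marino (May 13, 2019); then Ferreira (Jan 5, 2023); then Pereira (Dec 18, 2024).
Salazar, Novak, Haddad and Adeyemi are each Speaker, so the next rule applies.
Among Salazar, Novak, Haddad and Adeyemi, by date of appointment to current office (later first): Salazar (2017-09-17) before Novak (2016-08-14) before Haddad (2015-04-04) before Adeyemi (2012-12-20).
Order: Varga, Salazar, Novak, Haddad, Adeyemi, Andersen, Marino, Ferreira, Pereira. So position 5.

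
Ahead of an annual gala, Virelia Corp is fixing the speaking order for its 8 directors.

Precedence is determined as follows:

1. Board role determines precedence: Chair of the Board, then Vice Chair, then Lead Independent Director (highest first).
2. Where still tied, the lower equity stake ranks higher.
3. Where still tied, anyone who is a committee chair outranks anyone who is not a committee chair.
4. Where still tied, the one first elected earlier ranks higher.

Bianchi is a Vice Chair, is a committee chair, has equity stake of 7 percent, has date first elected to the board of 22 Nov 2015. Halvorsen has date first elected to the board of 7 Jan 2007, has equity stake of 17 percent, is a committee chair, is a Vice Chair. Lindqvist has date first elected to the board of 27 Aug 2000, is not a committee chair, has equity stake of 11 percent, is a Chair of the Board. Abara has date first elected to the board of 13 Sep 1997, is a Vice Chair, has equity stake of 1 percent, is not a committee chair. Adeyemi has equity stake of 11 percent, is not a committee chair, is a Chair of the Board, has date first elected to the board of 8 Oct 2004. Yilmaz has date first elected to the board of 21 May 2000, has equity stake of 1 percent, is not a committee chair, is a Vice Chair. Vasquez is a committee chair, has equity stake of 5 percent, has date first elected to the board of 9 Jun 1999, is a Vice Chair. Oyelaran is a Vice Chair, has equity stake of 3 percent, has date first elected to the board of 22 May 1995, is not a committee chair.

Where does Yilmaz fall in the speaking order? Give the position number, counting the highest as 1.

By board role: Lindqvist and Adeyemi (Chair of the Board); then Abara, Yilmaz, Oyelaran, Vasquez, Bianchi and Halvorsen (Vice Chair).
Lindqvist and Adeyemi both have equity stake 11 percent, so the next rule applies.
Lindqvist and Adeyemi are each not a committee chair, so the next rule applies.
Among Lindqvist and Adeyemi, by date first elected to the board (earlier first): Lindqvist (27 Aug 2000) before Adeyemi (8 Oct 2004).
Among Abara, Yilmaz, Oyelaran, Vasquez, Bianchi and Halvorsen, by equity stake (lower first): Abara and Yilmaz (1 percent) before Oyelaran (3 percent) before Vasquez (5 percent) before Bianchi (7 percent) before Halvorsen (17 percent).
Abara and Yilmaz are each not a committee chair, so the next rule applies.
Among Abara and Yilmaz, by date first elected to the board (earlier first): Abara (13 Sep 1997) before Yilmaz (21 May 2000).
Order: Lindqvist, Adeyemi, Abara, Yilmaz, Oyelaran, Vasquez, Bianchi, Halvorsen. So position 4.

4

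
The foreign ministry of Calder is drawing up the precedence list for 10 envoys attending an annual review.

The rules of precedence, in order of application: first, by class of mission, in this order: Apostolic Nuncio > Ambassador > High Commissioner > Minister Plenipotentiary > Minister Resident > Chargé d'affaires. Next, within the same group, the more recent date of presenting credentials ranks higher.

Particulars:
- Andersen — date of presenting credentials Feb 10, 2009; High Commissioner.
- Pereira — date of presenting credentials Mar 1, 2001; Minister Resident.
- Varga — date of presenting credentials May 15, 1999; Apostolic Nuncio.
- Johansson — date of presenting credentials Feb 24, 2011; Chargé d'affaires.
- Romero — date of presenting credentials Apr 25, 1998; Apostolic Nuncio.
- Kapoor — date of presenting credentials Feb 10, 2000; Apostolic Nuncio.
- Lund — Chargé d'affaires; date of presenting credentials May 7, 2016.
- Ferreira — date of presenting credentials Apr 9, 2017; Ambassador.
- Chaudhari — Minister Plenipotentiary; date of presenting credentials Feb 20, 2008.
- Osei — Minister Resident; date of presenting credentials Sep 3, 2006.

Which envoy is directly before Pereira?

By class of mission: Kapoor, Varga and Romero (Apostolic Nuncio); then Ferreira (Ambassador); then Andersen (High Commissioner); then Chaudhari (Minister Plenipotentiary); then Osei and Pereira (Minister Resident); then Lund and Johansson (Chargé d'affaires).
Among Kapoor, Varga and Romero, by date of presenting credentials (later first): Kapoor (Feb 10, 2000) before Varga (May 15, 1999) before Romero (Apr 25, 1998).
Among Osei and Pereira, by date of presenting credentials (later first): Osei (Sep 3, 2006) before Pereira (Mar 1, 2001).
Among Lund and Johansson, by date of presenting credentials (later first): Lund (May 7, 2016) before Johansson (Feb 24, 2011).
Order: Kapoor, Varga, Romero, Ferreira, Andersen, Chaudhari, Osei, Pereira, Lund, Johansson.

Osei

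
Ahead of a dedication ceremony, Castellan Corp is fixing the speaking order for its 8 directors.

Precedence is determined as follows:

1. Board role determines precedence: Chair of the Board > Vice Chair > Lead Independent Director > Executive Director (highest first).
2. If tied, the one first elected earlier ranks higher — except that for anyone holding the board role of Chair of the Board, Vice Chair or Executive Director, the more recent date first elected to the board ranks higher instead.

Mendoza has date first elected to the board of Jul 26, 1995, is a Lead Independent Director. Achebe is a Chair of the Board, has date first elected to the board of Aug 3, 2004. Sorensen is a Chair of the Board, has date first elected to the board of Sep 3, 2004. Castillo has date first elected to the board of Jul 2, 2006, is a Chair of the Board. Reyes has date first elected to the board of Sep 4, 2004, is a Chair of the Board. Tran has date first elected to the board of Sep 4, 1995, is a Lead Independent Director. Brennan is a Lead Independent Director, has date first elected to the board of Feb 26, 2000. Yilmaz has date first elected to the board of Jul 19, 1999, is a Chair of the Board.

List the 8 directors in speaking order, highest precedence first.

By board role: Castillo, Reyes, Sorensen, Achebe and Yilmaz (Chair of the Board); then Mendoza, Tran and Brennan (Lead Independent Director).
Among Castillo, Reyes, Sorensen, Achebe and Yilmaz, by date first elected to the board (later first) (reversed rule for this group): Castillo (Jul 2, 2006) before Reyes (Sep 4, 2004) before Sorensen (Sep 3, 2004) before Achebe (Aug 3, 2004) before Yilmaz (Jul 19, 1999).
Among Mendoza, Tran and Brennan, by date first elected to the board (earlier first): Mendoza (Jul 26, 1995) before Tran (Sep 4, 1995) before Brennan (Feb 26, 2000).
Full order: Castillo, Reyes, Sorensen, Achebe, Yilmaz, Mendoza, Tran, Brennan.

Castillo, Reyes, Sorensen, Achebe, Yilmaz, Mendoza, Tran, Brennan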